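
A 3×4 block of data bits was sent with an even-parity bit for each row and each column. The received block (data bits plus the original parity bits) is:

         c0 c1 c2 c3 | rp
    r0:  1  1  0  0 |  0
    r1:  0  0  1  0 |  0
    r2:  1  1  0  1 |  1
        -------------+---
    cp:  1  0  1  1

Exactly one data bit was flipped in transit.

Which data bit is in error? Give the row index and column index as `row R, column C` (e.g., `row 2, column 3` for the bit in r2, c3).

row 1, column 0

Recompute each row's even parity and compare to rp:
  r0: data parity 0, sent rp 0 → ok
  r1: data parity 1, sent rp 0 → mismatch
  r2: data parity 1, sent rp 1 → ok
Recompute each column's even parity and compare to cp:
  c0: data parity 0, sent cp 1 → mismatch
  c1: data parity 0, sent cp 0 → ok
  c2: data parity 1, sent cp 1 → ok
  c3: data parity 1, sent cp 1 → ok
Exactly one row (r1) and one column (c0) fail → the flipped bit is at their intersection.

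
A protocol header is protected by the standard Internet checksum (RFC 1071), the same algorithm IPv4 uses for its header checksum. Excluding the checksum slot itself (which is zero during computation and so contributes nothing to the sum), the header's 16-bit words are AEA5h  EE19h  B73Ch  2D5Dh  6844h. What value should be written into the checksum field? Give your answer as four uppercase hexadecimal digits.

One's-complement addition (fold any carry out of bit 15 back into bit 0):
  0xAEA5 + 0xEE19 = 0x19CBE → wrap carry → 0x9CBF
  0x9CBF + 0xB73C = 0x153FB → wrap carry → 0x53FC
  0x53FC + 0x2D5D = 0x08159
  0x8159 + 0x6844 = 0x0E99D
One's-complement sum = 0xE99D.
Checksum = ~0xE99D & 0xFFFF = 0x1662.

1662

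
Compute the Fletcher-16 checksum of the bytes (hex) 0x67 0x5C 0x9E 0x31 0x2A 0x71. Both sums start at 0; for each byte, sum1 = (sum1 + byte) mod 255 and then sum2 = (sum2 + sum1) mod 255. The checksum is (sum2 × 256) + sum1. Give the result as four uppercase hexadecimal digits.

0E2F

Running sums (mod 255):
  after byte 0 (0x67): sum1=103, sum2=103
  after byte 1 (0x5C): sum1=195, sum2=43
  after byte 2 (0x9E): sum1=98, sum2=141
  after byte 3 (0x31): sum1=147, sum2=33
  after byte 4 (0x2A): sum1=189, sum2=222
  after byte 5 (0x71): sum1=47, sum2=14
Checksum = sum2·256 + sum1 = 14·256 + 47 = 3631 = 0x0E2F.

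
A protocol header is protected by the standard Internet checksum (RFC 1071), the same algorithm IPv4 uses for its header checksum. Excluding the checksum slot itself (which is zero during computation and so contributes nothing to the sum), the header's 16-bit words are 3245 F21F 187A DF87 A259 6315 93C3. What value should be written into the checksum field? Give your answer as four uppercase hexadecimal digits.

4A66

One's-complement addition (fold any carry out of bit 15 back into bit 0):
  0x3245 + 0xF21F = 0x12464 → wrap carry → 0x2465
  0x2465 + 0x187A = 0x03CDF
  0x3CDF + 0xDF87 = 0x11C66 → wrap carry → 0x1C67
  0x1C67 + 0xA259 = 0x0BEC0
  0xBEC0 + 0x6315 = 0x121D5 → wrap carry → 0x21D6
  0x21D6 + 0x93C3 = 0x0B599
One's-complement sum = 0xB599.
Checksum = ~0xB599 & 0xFFFF = 0x4A66.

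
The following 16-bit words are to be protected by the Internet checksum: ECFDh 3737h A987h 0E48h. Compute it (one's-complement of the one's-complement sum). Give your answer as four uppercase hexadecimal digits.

One's-complement addition (fold any carry out of bit 15 back into bit 0):
  0xECFD + 0x3737 = 0x12434 → wrap carry → 0x2435
  0x2435 + 0xA987 = 0x0CDBC
  0xCDBC + 0x0E48 = 0x0DC04
One's-complement sum = 0xDC04.
Checksum = ~0xDC04 & 0xFFFF = 0x23FB.

23FB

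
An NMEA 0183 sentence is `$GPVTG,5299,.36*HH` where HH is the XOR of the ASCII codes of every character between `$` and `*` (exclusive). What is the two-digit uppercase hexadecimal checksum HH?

7E

XOR the ASCII codes of the payload characters:
  'G' = 0x47 → acc = 0x47
  'P' = 0x50 → acc = 0x17
  'V' = 0x56 → acc = 0x41
  'T' = 0x54 → acc = 0x15
  'G' = 0x47 → acc = 0x52
  ',' = 0x2C → acc = 0x7E
  '5' = 0x35 → acc = 0x4B
  '2' = 0x32 → acc = 0x79
  '9' = 0x39 → acc = 0x40
  '9' = 0x39 → acc = 0x79
  ',' = 0x2C → acc = 0x55
  '.' = 0x2E → acc = 0x7B
  '3' = 0x33 → acc = 0x48
  '6' = 0x36 → acc = 0x7E
Checksum = 0x7E.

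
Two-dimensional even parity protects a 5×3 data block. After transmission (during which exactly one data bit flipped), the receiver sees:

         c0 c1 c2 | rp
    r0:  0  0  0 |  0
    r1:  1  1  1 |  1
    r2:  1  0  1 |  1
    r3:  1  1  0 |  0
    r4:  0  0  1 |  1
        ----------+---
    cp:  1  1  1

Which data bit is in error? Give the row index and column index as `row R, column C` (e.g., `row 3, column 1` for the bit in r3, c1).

Recompute each row's even parity and compare to rp:
  r0: data parity 0, sent rp 0 → ok
  r1: data parity 1, sent rp 1 → ok
  r2: data parity 0, sent rp 1 → mismatch
  r3: data parity 0, sent rp 0 → ok
  r4: data parity 1, sent rp 1 → ok
Recompute each column's even parity and compare to cp:
  c0: data parity 1, sent cp 1 → ok
  c1: data parity 0, sent cp 1 → mismatch
  c2: data parity 1, sent cp 1 → ok
Exactly one row (r2) and one column (c1) fail → the flipped bit is at their intersection.

row 2, column 1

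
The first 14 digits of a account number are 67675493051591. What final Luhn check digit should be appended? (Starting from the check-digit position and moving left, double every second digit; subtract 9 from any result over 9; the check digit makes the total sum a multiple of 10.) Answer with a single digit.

6

Partial digits right→left: 1 9 5 1 5 0 3 9 4 5 7 6 7 6
Double every second digit counting from the check-digit position (so the 1st, 3rd, 5th, ... of the partial from the right).
  doubled (with −9 where >9): 2 1 1 6 8 5 5 → sum 28
  kept as-is: 9 1 0 9 5 6 6 → sum 36
Total = 28 + 36 = 64.
Check digit = (10 − (64 mod 10)) mod 10 = 6.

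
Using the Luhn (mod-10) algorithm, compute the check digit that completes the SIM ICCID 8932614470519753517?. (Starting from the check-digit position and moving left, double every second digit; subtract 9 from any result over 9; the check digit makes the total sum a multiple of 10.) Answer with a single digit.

Partial digits right→left: 7 1 5 3 5 7 9 1 5 0 7 4 4 1 6 2 3 9 8
Double every second digit counting from the check-digit position (so the 1st, 3rd, 5th, ... of the partial from the right).
  doubled (with −9 where >9): 5 1 1 9 1 5 8 3 6 7 → sum 46
  kept as-is: 1 3 7 1 0 4 1 2 9 → sum 28
Total = 46 + 28 = 74.
Check digit = (10 − (74 mod 10)) mod 10 = 6.

6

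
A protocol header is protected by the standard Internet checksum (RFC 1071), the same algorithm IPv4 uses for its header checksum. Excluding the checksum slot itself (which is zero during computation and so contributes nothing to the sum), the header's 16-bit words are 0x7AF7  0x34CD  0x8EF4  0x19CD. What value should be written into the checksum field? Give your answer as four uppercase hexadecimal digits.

One's-complement addition (fold any carry out of bit 15 back into bit 0):
  0x7AF7 + 0x34CD = 0x0AFC4
  0xAFC4 + 0x8EF4 = 0x13EB8 → wrap carry → 0x3EB9
  0x3EB9 + 0x19CD = 0x05886
One's-complement sum = 0x5886.
Checksum = ~0x5886 & 0xFFFF = 0xA779.

A779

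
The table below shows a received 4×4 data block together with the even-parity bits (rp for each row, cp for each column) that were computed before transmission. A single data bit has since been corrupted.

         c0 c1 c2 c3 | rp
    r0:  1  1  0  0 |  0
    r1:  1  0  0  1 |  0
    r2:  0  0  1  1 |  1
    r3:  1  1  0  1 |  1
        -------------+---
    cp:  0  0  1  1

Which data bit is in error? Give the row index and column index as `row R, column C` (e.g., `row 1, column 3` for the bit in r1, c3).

row 2, column 0

Recompute each row's even parity and compare to rp:
  r0: data parity 0, sent rp 0 → ok
  r1: data parity 0, sent rp 0 → ok
  r2: data parity 0, sent rp 1 → mismatch
  r3: data parity 1, sent rp 1 → ok
Recompute each column's even parity and compare to cp:
  c0: data parity 1, sent cp 0 → mismatch
  c1: data parity 0, sent cp 0 → ok
  c2: data parity 1, sent cp 1 → ok
  c3: data parity 1, sent cp 1 → ok
Exactly one row (r2) and one column (c0) fail → the flipped bit is at their intersection.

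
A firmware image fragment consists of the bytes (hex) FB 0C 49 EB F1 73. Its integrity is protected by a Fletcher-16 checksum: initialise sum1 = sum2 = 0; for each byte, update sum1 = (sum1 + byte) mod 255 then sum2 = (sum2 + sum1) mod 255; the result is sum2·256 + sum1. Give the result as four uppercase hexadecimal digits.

64A2

Running sums (mod 255):
  after byte 0 (FB): sum1=251, sum2=251
  after byte 1 (0C): sum1=8, sum2=4
  after byte 2 (49): sum1=81, sum2=85
  after byte 3 (EB): sum1=61, sum2=146
  after byte 4 (F1): sum1=47, sum2=193
  after byte 5 (73): sum1=162, sum2=100
Checksum = sum2·256 + sum1 = 100·256 + 162 = 25762 = 0x64A2.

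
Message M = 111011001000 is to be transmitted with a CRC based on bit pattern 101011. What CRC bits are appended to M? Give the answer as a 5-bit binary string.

Append 5 zeros: 11101100100000000. Divide by 101011 (XOR where the leading bit is 1):
  pos 0: 111011 XOR 101011 = 010000
  pos 1: 100000 XOR 101011 = 001011
  pos 3: 101101 XOR 101011 = 000110
  pos 6: 110000 XOR 101011 = 011011
  pos 7: 110110 XOR 101011 = 011101
  pos 8: 111010 XOR 101011 = 010001
  pos 9: 100010 XOR 101011 = 001001
  pos 11: 100100 XOR 101011 = 001111
Remainder (last 5 bits) = 01111. This is the CRC / FCS.

01111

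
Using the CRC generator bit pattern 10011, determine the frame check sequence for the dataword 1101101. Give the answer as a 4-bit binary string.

1001

Append 4 zeros: 11011010000. Divide by 10011 (XOR where the leading bit is 1):
  pos 0: 11011 XOR 10011 = 01000
  pos 1: 10000 XOR 10011 = 00011
  pos 4: 11100 XOR 10011 = 01111
  pos 5: 11110 XOR 10011 = 01101
  pos 6: 11010 XOR 10011 = 01001
Remainder (last 4 bits) = 1001. This is the CRC / FCS.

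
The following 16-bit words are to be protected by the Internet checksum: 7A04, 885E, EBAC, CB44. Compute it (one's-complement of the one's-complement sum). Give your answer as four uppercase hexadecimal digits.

46AB

One's-complement addition (fold any carry out of bit 15 back into bit 0):
  0x7A04 + 0x885E = 0x10262 → wrap carry → 0x0263
  0x0263 + 0xEBAC = 0x0EE0F
  0xEE0F + 0xCB44 = 0x1B953 → wrap carry → 0xB954
One's-complement sum = 0xB954.
Checksum = ~0xB954 & 0xFFFF = 0x46AB.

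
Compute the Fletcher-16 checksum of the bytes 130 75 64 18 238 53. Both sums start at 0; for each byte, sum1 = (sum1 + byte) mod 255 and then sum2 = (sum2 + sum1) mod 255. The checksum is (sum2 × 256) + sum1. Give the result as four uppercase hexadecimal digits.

Running sums (mod 255):
  after byte 0 (130): sum1=130, sum2=130
  after byte 1 (75): sum1=205, sum2=80
  after byte 2 (64): sum1=14, sum2=94
  after byte 3 (18): sum1=32, sum2=126
  after byte 4 (238): sum1=15, sum2=141
  after byte 5 (53): sum1=68, sum2=209
Checksum = sum2·256 + sum1 = 209·256 + 68 = 53572 = 0xD144.

D144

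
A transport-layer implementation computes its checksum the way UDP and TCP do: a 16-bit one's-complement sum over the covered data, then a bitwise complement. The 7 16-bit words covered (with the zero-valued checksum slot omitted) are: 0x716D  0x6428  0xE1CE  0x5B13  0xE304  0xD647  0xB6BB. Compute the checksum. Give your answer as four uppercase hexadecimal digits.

7D7F

One's-complement addition (fold any carry out of bit 15 back into bit 0):
  0x716D + 0x6428 = 0x0D595
  0xD595 + 0xE1CE = 0x1B763 → wrap carry → 0xB764
  0xB764 + 0x5B13 = 0x11277 → wrap carry → 0x1278
  0x1278 + 0xE304 = 0x0F57C
  0xF57C + 0xD647 = 0x1CBC3 → wrap carry → 0xCBC4
  0xCBC4 + 0xB6BB = 0x1827F → wrap carry → 0x8280
One's-complement sum = 0x8280.
Checksum = ~0x8280 & 0xFFFF = 0x7D7F.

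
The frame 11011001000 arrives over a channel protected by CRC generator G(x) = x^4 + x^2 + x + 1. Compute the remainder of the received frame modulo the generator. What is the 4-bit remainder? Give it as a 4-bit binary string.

1110

Modulo-2 division of 11011001000 by 10111:
  pos 0: 11011 XOR 10111 = 01100
  pos 1: 11000 XOR 10111 = 01111
  pos 2: 11110 XOR 10111 = 01001
  pos 3: 10011 XOR 10111 = 00100
  pos 5: 10000 XOR 10111 = 00111
Remainder = 1110 (nonzero — an error is detected).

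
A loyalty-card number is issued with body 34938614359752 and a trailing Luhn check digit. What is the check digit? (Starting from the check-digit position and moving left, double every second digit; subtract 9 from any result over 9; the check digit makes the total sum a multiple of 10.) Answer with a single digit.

Partial digits right→left: 2 5 7 9 5 3 4 1 6 8 3 9 4 3
Double every second digit counting from the check-digit position (so the 1st, 3rd, 5th, ... of the partial from the right).
  doubled (with −9 where >9): 4 5 1 8 3 6 8 → sum 35
  kept as-is: 5 9 3 1 8 9 3 → sum 38
Total = 35 + 38 = 73.
Check digit = (10 − (73 mod 10)) mod 10 = 7.

7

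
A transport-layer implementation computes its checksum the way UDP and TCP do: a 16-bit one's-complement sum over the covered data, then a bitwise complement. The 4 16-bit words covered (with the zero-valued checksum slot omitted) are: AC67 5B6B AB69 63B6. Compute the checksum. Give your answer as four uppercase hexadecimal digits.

One's-complement addition (fold any carry out of bit 15 back into bit 0):
  0xAC67 + 0x5B6B = 0x107D2 → wrap carry → 0x07D3
  0x07D3 + 0xAB69 = 0x0B33C
  0xB33C + 0x63B6 = 0x116F2 → wrap carry → 0x16F3
One's-complement sum = 0x16F3.
Checksum = ~0x16F3 & 0xFFFF = 0xE90C.

E90C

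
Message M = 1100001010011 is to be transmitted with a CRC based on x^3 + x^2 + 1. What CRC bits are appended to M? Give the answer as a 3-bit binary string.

100

Append 3 zeros: 1100001010011000. Divide by 1101 (XOR where the leading bit is 1):
  pos 0: 1100 XOR 1101 = 0001
  pos 3: 1001 XOR 1101 = 0100
  pos 4: 1000 XOR 1101 = 0101
  pos 5: 1011 XOR 1101 = 0110
  pos 6: 1100 XOR 1101 = 0001
  pos 9: 1011 XOR 1101 = 0110
  pos 10: 1100 XOR 1101 = 0001
Remainder (last 3 bits) = 100. This is the CRC / FCS.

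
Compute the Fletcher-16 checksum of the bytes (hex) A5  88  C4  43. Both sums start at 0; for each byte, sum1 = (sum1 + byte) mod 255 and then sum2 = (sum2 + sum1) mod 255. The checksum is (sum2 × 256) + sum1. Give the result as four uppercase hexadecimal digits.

FC36

Running sums (mod 255):
  after byte 0 (A5): sum1=165, sum2=165
  after byte 1 (88): sum1=46, sum2=211
  after byte 2 (C4): sum1=242, sum2=198
  after byte 3 (43): sum1=54, sum2=252
Checksum = sum2·256 + sum1 = 252·256 + 54 = 64566 = 0xFC36.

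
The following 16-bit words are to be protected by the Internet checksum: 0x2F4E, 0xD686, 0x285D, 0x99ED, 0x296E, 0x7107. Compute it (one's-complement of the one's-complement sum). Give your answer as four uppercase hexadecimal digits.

9D6A

One's-complement addition (fold any carry out of bit 15 back into bit 0):
  0x2F4E + 0xD686 = 0x105D4 → wrap carry → 0x05D5
  0x05D5 + 0x285D = 0x02E32
  0x2E32 + 0x99ED = 0x0C81F
  0xC81F + 0x296E = 0x0F18D
  0xF18D + 0x7107 = 0x16294 → wrap carry → 0x6295
One's-complement sum = 0x6295.
Checksum = ~0x6295 & 0xFFFF = 0x9D6A.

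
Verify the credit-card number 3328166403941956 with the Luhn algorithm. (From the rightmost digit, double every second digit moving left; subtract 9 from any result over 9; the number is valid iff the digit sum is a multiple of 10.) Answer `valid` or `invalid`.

valid

From the right, keep odd positions and double even positions (subtract 9 from any doubled value over 9):
  doubled (positions 2,4,...): 1 2 9 0 3 2 4 6 → sum 27
  kept (positions 1,3,...): 6 9 4 3 4 6 8 3 → sum 43
Total = 70.
70 mod 10 = 0, so the number is valid.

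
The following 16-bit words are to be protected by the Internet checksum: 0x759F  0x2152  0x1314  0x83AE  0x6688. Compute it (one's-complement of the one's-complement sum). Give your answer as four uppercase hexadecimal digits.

6BC3

One's-complement addition (fold any carry out of bit 15 back into bit 0):
  0x759F + 0x2152 = 0x096F1
  0x96F1 + 0x1314 = 0x0AA05
  0xAA05 + 0x83AE = 0x12DB3 → wrap carry → 0x2DB4
  0x2DB4 + 0x6688 = 0x0943C
One's-complement sum = 0x943C.
Checksum = ~0x943C & 0xFFFF = 0x6BC3.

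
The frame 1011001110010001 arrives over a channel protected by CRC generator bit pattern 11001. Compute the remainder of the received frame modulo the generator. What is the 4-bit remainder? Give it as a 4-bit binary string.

0000

Modulo-2 division of 1011001110010001 by 11001:
  pos 0: 10110 XOR 11001 = 01111
  pos 1: 11110 XOR 11001 = 00111
  pos 3: 11111 XOR 11001 = 00110
  pos 5: 11010 XOR 11001 = 00011
  pos 8: 11010 XOR 11001 = 00011
  pos 11: 11001 XOR 11001 = 00000
Remainder = 0000 (zero — the frame passes the CRC check).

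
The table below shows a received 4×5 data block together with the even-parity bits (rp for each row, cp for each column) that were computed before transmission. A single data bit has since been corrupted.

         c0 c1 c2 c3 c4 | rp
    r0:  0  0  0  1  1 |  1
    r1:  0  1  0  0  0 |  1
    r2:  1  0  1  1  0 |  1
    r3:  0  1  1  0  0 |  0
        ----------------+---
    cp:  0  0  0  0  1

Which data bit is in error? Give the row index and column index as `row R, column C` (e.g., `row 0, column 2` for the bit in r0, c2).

row 0, column 0

Recompute each row's even parity and compare to rp:
  r0: data parity 0, sent rp 1 → mismatch
  r1: data parity 1, sent rp 1 → ok
  r2: data parity 1, sent rp 1 → ok
  r3: data parity 0, sent rp 0 → ok
Recompute each column's even parity and compare to cp:
  c0: data parity 1, sent cp 0 → mismatch
  c1: data parity 0, sent cp 0 → ok
  c2: data parity 0, sent cp 0 → ok
  c3: data parity 0, sent cp 0 → ok
  c4: data parity 1, sent cp 1 → ok
Exactly one row (r0) and one column (c0) fail → the flipped bit is at their intersection.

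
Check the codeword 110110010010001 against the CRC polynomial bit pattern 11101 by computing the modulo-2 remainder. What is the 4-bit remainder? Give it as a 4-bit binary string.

0111

Modulo-2 division of 110110010010001 by 11101:
  pos 0: 11011 XOR 11101 = 00110
  pos 2: 11000 XOR 11101 = 00101
  pos 4: 10110 XOR 11101 = 01011
  pos 5: 10110 XOR 11101 = 01011
  pos 6: 10111 XOR 11101 = 01010
  pos 7: 10100 XOR 11101 = 01001
  pos 8: 10010 XOR 11101 = 01111
  pos 9: 11110 XOR 11101 = 00011
Remainder = 0111 (nonzero — an error is detected).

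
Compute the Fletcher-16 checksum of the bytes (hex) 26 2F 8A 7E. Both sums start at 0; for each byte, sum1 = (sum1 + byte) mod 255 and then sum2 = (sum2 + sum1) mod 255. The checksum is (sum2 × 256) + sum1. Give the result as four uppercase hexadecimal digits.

Running sums (mod 255):
  after byte 0 (26): sum1=38, sum2=38
  after byte 1 (2F): sum1=85, sum2=123
  after byte 2 (8A): sum1=223, sum2=91
  after byte 3 (7E): sum1=94, sum2=185
Checksum = sum2·256 + sum1 = 185·256 + 94 = 47454 = 0xB95E.

B95E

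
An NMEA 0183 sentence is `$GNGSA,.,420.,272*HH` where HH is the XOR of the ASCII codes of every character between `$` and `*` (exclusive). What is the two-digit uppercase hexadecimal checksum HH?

71

XOR the ASCII codes of the payload characters:
  'G' = 0x47 → acc = 0x47
  'N' = 0x4E → acc = 0x09
  'G' = 0x47 → acc = 0x4E
  'S' = 0x53 → acc = 0x1D
  'A' = 0x41 → acc = 0x5C
  ',' = 0x2C → acc = 0x70
  '.' = 0x2E → acc = 0x5E
  ',' = 0x2C → acc = 0x72
  '4' = 0x34 → acc = 0x46
  '2' = 0x32 → acc = 0x74
  '0' = 0x30 → acc = 0x44
  '.' = 0x2E → acc = 0x6A
  ',' = 0x2C → acc = 0x46
  '2' = 0x32 → acc = 0x74
  '7' = 0x37 → acc = 0x43
  '2' = 0x32 → acc = 0x71
Checksum = 0x71.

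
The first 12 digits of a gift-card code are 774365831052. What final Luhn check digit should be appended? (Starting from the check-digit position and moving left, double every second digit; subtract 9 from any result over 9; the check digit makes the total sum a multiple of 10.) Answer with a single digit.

Partial digits right→left: 2 5 0 1 3 8 5 6 3 4 7 7
Double every second digit counting from the check-digit position (so the 1st, 3rd, 5th, ... of the partial from the right).
  doubled (with −9 where >9): 4 0 6 1 6 5 → sum 22
  kept as-is: 5 1 8 6 4 7 → sum 31
Total = 22 + 31 = 53.
Check digit = (10 − (53 mod 10)) mod 10 = 7.

7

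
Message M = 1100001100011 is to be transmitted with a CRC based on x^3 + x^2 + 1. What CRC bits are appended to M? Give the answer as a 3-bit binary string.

111

Append 3 zeros: 1100001100011000. Divide by 1101 (XOR where the leading bit is 1):
  pos 0: 1100 XOR 1101 = 0001
  pos 3: 1001 XOR 1101 = 0100
  pos 4: 1001 XOR 1101 = 0100
  pos 5: 1000 XOR 1101 = 0101
  pos 6: 1010 XOR 1101 = 0111
  pos 7: 1110 XOR 1101 = 0011
  pos 9: 1111 XOR 1101 = 0010
  pos 11: 1000 XOR 1101 = 0101
  pos 12: 1010 XOR 1101 = 0111
Remainder (last 3 bits) = 111. This is the CRC / FCS.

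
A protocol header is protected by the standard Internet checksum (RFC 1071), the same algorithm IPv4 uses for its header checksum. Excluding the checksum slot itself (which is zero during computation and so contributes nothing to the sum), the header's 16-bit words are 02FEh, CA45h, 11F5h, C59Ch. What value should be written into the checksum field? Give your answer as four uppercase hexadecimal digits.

One's-complement addition (fold any carry out of bit 15 back into bit 0):
  0x02FE + 0xCA45 = 0x0CD43
  0xCD43 + 0x11F5 = 0x0DF38
  0xDF38 + 0xC59C = 0x1A4D4 → wrap carry → 0xA4D5
One's-complement sum = 0xA4D5.
Checksum = ~0xA4D5 & 0xFFFF = 0x5B2A.

5B2A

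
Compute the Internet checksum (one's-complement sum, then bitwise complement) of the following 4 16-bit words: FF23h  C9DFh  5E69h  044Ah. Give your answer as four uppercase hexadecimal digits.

D448

One's-complement addition (fold any carry out of bit 15 back into bit 0):
  0xFF23 + 0xC9DF = 0x1C902 → wrap carry → 0xC903
  0xC903 + 0x5E69 = 0x1276C → wrap carry → 0x276D
  0x276D + 0x044A = 0x02BB7
One's-complement sum = 0x2BB7.
Checksum = ~0x2BB7 & 0xFFFF = 0xD448.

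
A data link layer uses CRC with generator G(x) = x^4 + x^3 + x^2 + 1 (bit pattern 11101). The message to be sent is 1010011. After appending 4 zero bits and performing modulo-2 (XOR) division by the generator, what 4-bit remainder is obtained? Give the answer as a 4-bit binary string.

Append 4 zeros: 10100110000. Divide by 11101 (XOR where the leading bit is 1):
  pos 0: 10100 XOR 11101 = 01001
  pos 1: 10011 XOR 11101 = 01110
  pos 2: 11101 XOR 11101 = 00000
Remainder (last 4 bits) = 0000. This is the CRC / FCS.

0000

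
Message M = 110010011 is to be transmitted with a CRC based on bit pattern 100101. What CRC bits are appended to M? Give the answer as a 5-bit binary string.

00111

Append 5 zeros: 11001001100000. Divide by 100101 (XOR where the leading bit is 1):
  pos 0: 110010 XOR 100101 = 010111
  pos 1: 101110 XOR 100101 = 001011
  pos 3: 101111 XOR 100101 = 001010
  pos 5: 101000 XOR 100101 = 001101
  pos 7: 110100 XOR 100101 = 010001
  pos 8: 100010 XOR 100101 = 000111
Remainder (last 5 bits) = 00111. This is the CRC / FCS.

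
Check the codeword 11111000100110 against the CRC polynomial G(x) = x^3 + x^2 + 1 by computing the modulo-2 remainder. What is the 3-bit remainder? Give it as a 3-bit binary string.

Modulo-2 division of 11111000100110 by 1101:
  pos 0: 1111 XOR 1101 = 0010
  pos 2: 1010 XOR 1101 = 0111
  pos 3: 1110 XOR 1101 = 0011
  pos 5: 1101 XOR 1101 = 0000
Remainder = 110 (nonzero — an error is detected).

110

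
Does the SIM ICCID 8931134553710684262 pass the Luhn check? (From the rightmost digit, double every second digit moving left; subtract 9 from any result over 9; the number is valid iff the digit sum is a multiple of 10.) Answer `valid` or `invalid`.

From the right, keep odd positions and double even positions (subtract 9 from any doubled value over 9):
  doubled (positions 2,4,...): 3 8 3 2 6 1 6 2 9 → sum 40
  kept (positions 1,3,...): 2 2 8 0 7 5 4 1 3 8 → sum 40
Total = 80.
80 mod 10 = 0, so the number is valid.

valid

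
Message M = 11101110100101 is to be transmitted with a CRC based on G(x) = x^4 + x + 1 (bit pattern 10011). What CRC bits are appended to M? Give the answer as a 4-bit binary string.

1110

Append 4 zeros: 111011101001010000. Divide by 10011 (XOR where the leading bit is 1):
  pos 0: 11101 XOR 10011 = 01110
  pos 1: 11101 XOR 10011 = 01110
  pos 2: 11101 XOR 10011 = 01110
  pos 3: 11100 XOR 10011 = 01111
  pos 4: 11111 XOR 10011 = 01100
  pos 5: 11000 XOR 10011 = 01011
  pos 6: 10110 XOR 10011 = 00101
  pos 8: 10110 XOR 10011 = 00101
  pos 10: 10110 XOR 10011 = 00101
  pos 12: 10100 XOR 10011 = 00111
Remainder (last 4 bits) = 1110. This is the CRC / FCS.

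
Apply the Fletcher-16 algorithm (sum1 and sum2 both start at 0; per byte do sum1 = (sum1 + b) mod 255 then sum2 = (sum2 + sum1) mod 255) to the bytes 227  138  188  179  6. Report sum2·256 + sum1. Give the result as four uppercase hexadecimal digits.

Running sums (mod 255):
  after byte 0 (227): sum1=227, sum2=227
  after byte 1 (138): sum1=110, sum2=82
  after byte 2 (188): sum1=43, sum2=125
  after byte 3 (179): sum1=222, sum2=92
  after byte 4 (6): sum1=228, sum2=65
Checksum = sum2·256 + sum1 = 65·256 + 228 = 16868 = 0x41E4.

41E4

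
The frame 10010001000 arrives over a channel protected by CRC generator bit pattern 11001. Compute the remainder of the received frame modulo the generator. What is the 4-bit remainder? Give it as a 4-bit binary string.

Modulo-2 division of 10010001000 by 11001:
  pos 0: 10010 XOR 11001 = 01011
  pos 1: 10110 XOR 11001 = 01111
  pos 2: 11110 XOR 11001 = 00111
  pos 4: 11110 XOR 11001 = 00111
  pos 6: 11100 XOR 11001 = 00101
Remainder = 0101 (nonzero — an error is detected).

0101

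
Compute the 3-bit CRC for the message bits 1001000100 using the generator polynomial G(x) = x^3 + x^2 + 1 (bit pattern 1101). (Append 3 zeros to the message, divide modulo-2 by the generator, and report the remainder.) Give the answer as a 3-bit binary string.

Append 3 zeros: 1001000100000. Divide by 1101 (XOR where the leading bit is 1):
  pos 0: 1001 XOR 1101 = 0100
  pos 1: 1000 XOR 1101 = 0101
  pos 2: 1010 XOR 1101 = 0111
  pos 3: 1110 XOR 1101 = 0011
  pos 5: 1110 XOR 1101 = 0011
  pos 7: 1100 XOR 1101 = 0001
Remainder (last 3 bits) = 100. This is the CRC / FCS.

100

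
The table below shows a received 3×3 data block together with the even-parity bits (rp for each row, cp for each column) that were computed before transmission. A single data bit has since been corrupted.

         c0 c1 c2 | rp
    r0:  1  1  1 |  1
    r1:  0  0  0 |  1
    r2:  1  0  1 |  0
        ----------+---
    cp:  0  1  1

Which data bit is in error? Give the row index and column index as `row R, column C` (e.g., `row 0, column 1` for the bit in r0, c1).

Recompute each row's even parity and compare to rp:
  r0: data parity 1, sent rp 1 → ok
  r1: data parity 0, sent rp 1 → mismatch
  r2: data parity 0, sent rp 0 → ok
Recompute each column's even parity and compare to cp:
  c0: data parity 0, sent cp 0 → ok
  c1: data parity 1, sent cp 1 → ok
  c2: data parity 0, sent cp 1 → mismatch
Exactly one row (r1) and one column (c2) fail → the flipped bit is at their intersection.

row 1, column 2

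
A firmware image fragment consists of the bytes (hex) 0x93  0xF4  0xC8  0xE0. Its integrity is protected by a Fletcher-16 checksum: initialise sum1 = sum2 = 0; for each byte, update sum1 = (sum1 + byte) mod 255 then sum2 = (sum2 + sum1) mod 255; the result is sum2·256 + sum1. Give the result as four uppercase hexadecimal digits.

Running sums (mod 255):
  after byte 0 (0x93): sum1=147, sum2=147
  after byte 1 (0xF4): sum1=136, sum2=28
  after byte 2 (0xC8): sum1=81, sum2=109
  after byte 3 (0xE0): sum1=50, sum2=159
Checksum = sum2·256 + sum1 = 159·256 + 50 = 40754 = 0x9F32.

9F32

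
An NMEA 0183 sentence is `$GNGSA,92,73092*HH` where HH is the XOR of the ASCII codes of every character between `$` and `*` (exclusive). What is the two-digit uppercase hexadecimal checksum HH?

XOR the ASCII codes of the payload characters:
  'G' = 0x47 → acc = 0x47
  'N' = 0x4E → acc = 0x09
  'G' = 0x47 → acc = 0x4E
  'S' = 0x53 → acc = 0x1D
  'A' = 0x41 → acc = 0x5C
  ',' = 0x2C → acc = 0x70
  '9' = 0x39 → acc = 0x49
  '2' = 0x32 → acc = 0x7B
  ',' = 0x2C → acc = 0x57
  '7' = 0x37 → acc = 0x60
  '3' = 0x33 → acc = 0x53
  '0' = 0x30 → acc = 0x63
  '9' = 0x39 → acc = 0x5A
  '2' = 0x32 → acc = 0x68
Checksum = 0x68.

68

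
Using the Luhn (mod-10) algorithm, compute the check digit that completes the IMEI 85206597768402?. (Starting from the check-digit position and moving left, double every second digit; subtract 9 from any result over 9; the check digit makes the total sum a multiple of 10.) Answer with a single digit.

8

Partial digits right→left: 2 0 4 8 6 7 7 9 5 6 0 2 5 8
Double every second digit counting from the check-digit position (so the 1st, 3rd, 5th, ... of the partial from the right).
  doubled (with −9 where >9): 4 8 3 5 1 0 1 → sum 22
  kept as-is: 0 8 7 9 6 2 8 → sum 40
Total = 22 + 40 = 62.
Check digit = (10 − (62 mod 10)) mod 10 = 8.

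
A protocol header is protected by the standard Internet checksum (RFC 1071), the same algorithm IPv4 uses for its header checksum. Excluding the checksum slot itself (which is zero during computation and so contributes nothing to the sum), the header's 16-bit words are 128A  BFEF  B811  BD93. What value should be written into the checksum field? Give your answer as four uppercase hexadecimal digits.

B7E0

One's-complement addition (fold any carry out of bit 15 back into bit 0):
  0x128A + 0xBFEF = 0x0D279
  0xD279 + 0xB811 = 0x18A8A → wrap carry → 0x8A8B
  0x8A8B + 0xBD93 = 0x1481E → wrap carry → 0x481F
One's-complement sum = 0x481F.
Checksum = ~0x481F & 0xFFFF = 0xB7E0.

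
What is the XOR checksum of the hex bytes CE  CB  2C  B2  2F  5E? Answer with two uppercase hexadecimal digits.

EA

XOR the bytes together:
  start with 0xCE
  0xCE ⊕ 0xCB = 0x05
  0x05 ⊕ 0x2C = 0x29
  0x29 ⊕ 0xB2 = 0x9B
  0x9B ⊕ 0x2F = 0xB4
  0xB4 ⊕ 0x5E = 0xEA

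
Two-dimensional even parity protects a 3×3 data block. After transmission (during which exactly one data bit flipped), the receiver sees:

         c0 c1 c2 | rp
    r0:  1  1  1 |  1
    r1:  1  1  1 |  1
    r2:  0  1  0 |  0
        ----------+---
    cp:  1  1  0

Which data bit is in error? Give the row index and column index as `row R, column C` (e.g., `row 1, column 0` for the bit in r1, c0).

Recompute each row's even parity and compare to rp:
  r0: data parity 1, sent rp 1 → ok
  r1: data parity 1, sent rp 1 → ok
  r2: data parity 1, sent rp 0 → mismatch
Recompute each column's even parity and compare to cp:
  c0: data parity 0, sent cp 1 → mismatch
  c1: data parity 1, sent cp 1 → ok
  c2: data parity 0, sent cp 0 → ok
Exactly one row (r2) and one column (c0) fail → the flipped bit is at their intersection.

row 2, column 0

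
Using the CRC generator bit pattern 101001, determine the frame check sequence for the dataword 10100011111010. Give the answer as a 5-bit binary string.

Append 5 zeros: 1010001111101000000. Divide by 101001 (XOR where the leading bit is 1):
  pos 0: 101000 XOR 101001 = 000001
  pos 5: 111111 XOR 101001 = 010110
  pos 6: 101100 XOR 101001 = 000101
  pos 9: 101100 XOR 101001 = 000101
  pos 12: 101000 XOR 101001 = 000001
Remainder (last 5 bits) = 00010. This is the CRC / FCS.

00010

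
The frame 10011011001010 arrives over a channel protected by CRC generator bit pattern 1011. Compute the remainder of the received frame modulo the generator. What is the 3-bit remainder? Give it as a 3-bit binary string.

111

Modulo-2 division of 10011011001010 by 1011:
  pos 0: 1001 XOR 1011 = 0010
  pos 2: 1010 XOR 1011 = 0001
  pos 5: 1110 XOR 1011 = 0101
  pos 6: 1010 XOR 1011 = 0001
  pos 9: 1101 XOR 1011 = 0110
  pos 10: 1100 XOR 1011 = 0111
Remainder = 111 (nonzero — an error is detected).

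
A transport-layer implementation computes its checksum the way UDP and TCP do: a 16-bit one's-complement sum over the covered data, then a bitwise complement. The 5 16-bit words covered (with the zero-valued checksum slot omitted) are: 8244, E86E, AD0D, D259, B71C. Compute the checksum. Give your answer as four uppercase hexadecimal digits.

5EC8

One's-complement addition (fold any carry out of bit 15 back into bit 0):
  0x8244 + 0xE86E = 0x16AB2 → wrap carry → 0x6AB3
  0x6AB3 + 0xAD0D = 0x117C0 → wrap carry → 0x17C1
  0x17C1 + 0xD259 = 0x0EA1A
  0xEA1A + 0xB71C = 0x1A136 → wrap carry → 0xA137
One's-complement sum = 0xA137.
Checksum = ~0xA137 & 0xFFFF = 0x5EC8.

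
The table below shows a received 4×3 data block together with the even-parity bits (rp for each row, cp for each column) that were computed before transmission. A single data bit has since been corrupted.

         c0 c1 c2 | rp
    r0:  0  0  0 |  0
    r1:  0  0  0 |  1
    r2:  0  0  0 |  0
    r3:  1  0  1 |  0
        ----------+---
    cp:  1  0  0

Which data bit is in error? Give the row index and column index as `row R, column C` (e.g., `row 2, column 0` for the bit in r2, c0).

Recompute each row's even parity and compare to rp:
  r0: data parity 0, sent rp 0 → ok
  r1: data parity 0, sent rp 1 → mismatch
  r2: data parity 0, sent rp 0 → ok
  r3: data parity 0, sent rp 0 → ok
Recompute each column's even parity and compare to cp:
  c0: data parity 1, sent cp 1 → ok
  c1: data parity 0, sent cp 0 → ok
  c2: data parity 1, sent cp 0 → mismatch
Exactly one row (r1) and one column (c2) fail → the flipped bit is at their intersection.

row 1, column 2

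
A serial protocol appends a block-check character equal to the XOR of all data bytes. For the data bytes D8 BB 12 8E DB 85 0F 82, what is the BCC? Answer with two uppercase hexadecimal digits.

2C

XOR the bytes together:
  start with 0xD8
  0xD8 ⊕ 0xBB = 0x63
  0x63 ⊕ 0x12 = 0x71
  0x71 ⊕ 0x8E = 0xFF
  0xFF ⊕ 0xDB = 0x24
  0x24 ⊕ 0x85 = 0xA1
  0xA1 ⊕ 0x0F = 0xAE
  0xAE ⊕ 0x82 = 0x2C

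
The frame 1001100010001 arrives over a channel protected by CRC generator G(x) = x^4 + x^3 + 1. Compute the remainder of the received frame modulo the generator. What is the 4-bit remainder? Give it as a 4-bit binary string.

Modulo-2 division of 1001100010001 by 11001:
  pos 0: 10011 XOR 11001 = 01010
  pos 1: 10100 XOR 11001 = 01101
  pos 2: 11010 XOR 11001 = 00011
  pos 5: 11010 XOR 11001 = 00011
  pos 8: 11001 XOR 11001 = 00000
Remainder = 0000 (zero — the frame passes the CRC check).

0000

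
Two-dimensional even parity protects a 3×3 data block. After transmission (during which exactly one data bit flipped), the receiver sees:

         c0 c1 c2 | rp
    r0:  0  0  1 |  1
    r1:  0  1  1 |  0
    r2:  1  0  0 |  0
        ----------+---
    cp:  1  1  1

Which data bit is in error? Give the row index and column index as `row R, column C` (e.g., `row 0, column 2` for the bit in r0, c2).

Recompute each row's even parity and compare to rp:
  r0: data parity 1, sent rp 1 → ok
  r1: data parity 0, sent rp 0 → ok
  r2: data parity 1, sent rp 0 → mismatch
Recompute each column's even parity and compare to cp:
  c0: data parity 1, sent cp 1 → ok
  c1: data parity 1, sent cp 1 → ok
  c2: data parity 0, sent cp 1 → mismatch
Exactly one row (r2) and one column (c2) fail → the flipped bit is at their intersection.

row 2, column 2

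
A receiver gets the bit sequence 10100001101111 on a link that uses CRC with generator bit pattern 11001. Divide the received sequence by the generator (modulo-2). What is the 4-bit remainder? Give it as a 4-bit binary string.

0000

Modulo-2 division of 10100001101111 by 11001:
  pos 0: 10100 XOR 11001 = 01101
  pos 1: 11010 XOR 11001 = 00011
  pos 4: 11011 XOR 11001 = 00010
  pos 7: 10011 XOR 11001 = 01010
  pos 8: 10101 XOR 11001 = 01100
  pos 9: 11001 XOR 11001 = 00000
Remainder = 0000 (zero — the frame passes the CRC check).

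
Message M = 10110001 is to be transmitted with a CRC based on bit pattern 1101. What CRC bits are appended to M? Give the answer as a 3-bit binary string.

Append 3 zeros: 10110001000. Divide by 1101 (XOR where the leading bit is 1):
  pos 0: 1011 XOR 1101 = 0110
  pos 1: 1100 XOR 1101 = 0001
  pos 4: 1001 XOR 1101 = 0100
  pos 5: 1000 XOR 1101 = 0101
  pos 6: 1010 XOR 1101 = 0111
  pos 7: 1110 XOR 1101 = 0011
Remainder (last 3 bits) = 011. This is the CRC / FCS.

011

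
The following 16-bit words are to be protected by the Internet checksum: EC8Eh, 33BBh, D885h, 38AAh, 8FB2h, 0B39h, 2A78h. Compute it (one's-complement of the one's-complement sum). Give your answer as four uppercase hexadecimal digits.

0922

One's-complement addition (fold any carry out of bit 15 back into bit 0):
  0xEC8E + 0x33BB = 0x12049 → wrap carry → 0x204A
  0x204A + 0xD885 = 0x0F8CF
  0xF8CF + 0x38AA = 0x13179 → wrap carry → 0x317A
  0x317A + 0x8FB2 = 0x0C12C
  0xC12C + 0x0B39 = 0x0CC65
  0xCC65 + 0x2A78 = 0x0F6DD
One's-complement sum = 0xF6DD.
Checksum = ~0xF6DD & 0xFFFF = 0x0922.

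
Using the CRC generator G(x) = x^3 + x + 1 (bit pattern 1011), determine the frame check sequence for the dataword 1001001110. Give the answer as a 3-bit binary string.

Append 3 zeros: 1001001110000. Divide by 1011 (XOR where the leading bit is 1):
  pos 0: 1001 XOR 1011 = 0010
  pos 2: 1000 XOR 1011 = 0011
  pos 4: 1111 XOR 1011 = 0100
  pos 5: 1001 XOR 1011 = 0010
  pos 7: 1000 XOR 1011 = 0011
  pos 9: 1100 XOR 1011 = 0111
Remainder (last 3 bits) = 111. This is the CRC / FCS.

111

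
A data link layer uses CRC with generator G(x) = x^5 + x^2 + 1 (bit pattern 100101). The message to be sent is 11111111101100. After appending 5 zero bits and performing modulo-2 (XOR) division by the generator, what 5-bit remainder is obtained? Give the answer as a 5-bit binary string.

10100

Append 5 zeros: 1111111110110000000. Divide by 100101 (XOR where the leading bit is 1):
  pos 0: 111111 XOR 100101 = 011010
  pos 1: 110101 XOR 100101 = 010000
  pos 2: 100001 XOR 100101 = 000100
  pos 5: 100101 XOR 100101 = 000000
  pos 11: 100000 XOR 100101 = 000101
Remainder (last 5 bits) = 10100. This is the CRC / FCS.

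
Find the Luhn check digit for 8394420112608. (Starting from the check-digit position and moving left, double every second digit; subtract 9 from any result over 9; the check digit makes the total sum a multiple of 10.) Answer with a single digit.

2

Partial digits right→left: 8 0 6 2 1 1 0 2 4 4 9 3 8
Double every second digit counting from the check-digit position (so the 1st, 3rd, 5th, ... of the partial from the right).
  doubled (with −9 where >9): 7 3 2 0 8 9 7 → sum 36
  kept as-is: 0 2 1 2 4 3 → sum 12
Total = 36 + 12 = 48.
Check digit = (10 − (48 mod 10)) mod 10 = 2.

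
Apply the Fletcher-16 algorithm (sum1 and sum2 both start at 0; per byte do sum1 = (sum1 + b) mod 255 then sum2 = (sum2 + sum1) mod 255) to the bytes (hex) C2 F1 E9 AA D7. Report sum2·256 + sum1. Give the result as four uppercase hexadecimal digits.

Running sums (mod 255):
  after byte 0 (C2): sum1=194, sum2=194
  after byte 1 (F1): sum1=180, sum2=119
  after byte 2 (E9): sum1=158, sum2=22
  after byte 3 (AA): sum1=73, sum2=95
  after byte 4 (D7): sum1=33, sum2=128
Checksum = sum2·256 + sum1 = 128·256 + 33 = 32801 = 0x8021.

8021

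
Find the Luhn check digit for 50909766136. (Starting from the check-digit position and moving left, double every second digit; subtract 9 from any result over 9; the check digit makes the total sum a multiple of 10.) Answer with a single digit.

Partial digits right→left: 6 3 1 6 6 7 9 0 9 0 5
Double every second digit counting from the check-digit position (so the 1st, 3rd, 5th, ... of the partial from the right).
  doubled (with −9 where >9): 3 2 3 9 9 1 → sum 27
  kept as-is: 3 6 7 0 0 → sum 16
Total = 27 + 16 = 43.
Check digit = (10 − (43 mod 10)) mod 10 = 7.

7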